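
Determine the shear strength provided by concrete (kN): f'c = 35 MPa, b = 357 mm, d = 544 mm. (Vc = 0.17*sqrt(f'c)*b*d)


Vc = 0.17 * sqrt(35) * 357 * 544 / 1000
= 195.32 kN

195.32


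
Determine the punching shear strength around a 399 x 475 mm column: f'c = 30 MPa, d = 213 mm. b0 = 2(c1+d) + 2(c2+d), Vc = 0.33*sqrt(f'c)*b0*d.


b0 = 2*(399 + 213) + 2*(475 + 213) = 2600 mm
Vc = 0.33 * sqrt(30) * 2600 * 213 / 1000
= 1000.98 kN

1000.98


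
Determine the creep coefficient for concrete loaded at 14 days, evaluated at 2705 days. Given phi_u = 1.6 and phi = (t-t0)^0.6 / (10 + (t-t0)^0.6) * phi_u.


dt = 2705 - 14 = 2691
phi = 2691^0.6 / (10 + 2691^0.6) * 1.6
= 1.471

1.471


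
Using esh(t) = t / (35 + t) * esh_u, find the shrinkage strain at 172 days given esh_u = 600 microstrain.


esh(172) = 172 / (35 + 172) * 600
= 172 / 207 * 600
= 498.6 microstrain

498.6


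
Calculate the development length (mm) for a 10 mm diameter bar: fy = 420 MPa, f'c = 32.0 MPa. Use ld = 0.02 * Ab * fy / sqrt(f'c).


Ab = pi * 10^2 / 4 = 78.54 mm2
ld = 0.02 * 78.54 * 420 / sqrt(32.0)
= 116.6 mm

116.6


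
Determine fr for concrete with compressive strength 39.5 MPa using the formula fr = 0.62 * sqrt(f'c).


fr = 0.62 * sqrt(39.5)
= 3.897 MPa

3.897


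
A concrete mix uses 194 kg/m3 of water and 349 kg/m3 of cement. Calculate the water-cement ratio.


w/c = water / cement
w/c = 194 / 349 = 0.556

0.556


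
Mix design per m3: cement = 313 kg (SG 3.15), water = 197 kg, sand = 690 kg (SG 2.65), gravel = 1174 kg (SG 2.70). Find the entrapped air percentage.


Vol cement = 313 / (3.15 * 1000) = 0.099365 m3
Vol water = 197 / 1000 = 0.197 m3
Vol sand = 690 / (2.65 * 1000) = 0.260377 m3
Vol gravel = 1174 / (2.70 * 1000) = 0.434815 m3
Total solid + water volume = 0.991557 m3
Air = (1 - 0.991557) * 100 = 0.84%

0.84


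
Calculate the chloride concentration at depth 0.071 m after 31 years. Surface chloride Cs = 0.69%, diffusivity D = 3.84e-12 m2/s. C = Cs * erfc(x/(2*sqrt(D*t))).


t_seconds = 31 * 365.25 * 24 * 3600 = 978285600.0 s
arg = 0.071 / (2 * sqrt(3.84e-12 * 978285600.0))
= 0.5792
erfc(0.5792) = 0.4127
C = 0.69 * 0.4127 = 0.2848%

0.2848


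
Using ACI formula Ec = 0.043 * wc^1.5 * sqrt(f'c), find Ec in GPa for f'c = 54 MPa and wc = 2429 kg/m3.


Ec = 0.043 * 2429^1.5 * sqrt(54) / 1000
= 37.83 GPa

37.83


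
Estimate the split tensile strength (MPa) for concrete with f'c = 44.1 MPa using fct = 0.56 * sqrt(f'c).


fct = 0.56 * sqrt(44.1)
= 0.56 * 6.641
= 3.719 MPa

3.719


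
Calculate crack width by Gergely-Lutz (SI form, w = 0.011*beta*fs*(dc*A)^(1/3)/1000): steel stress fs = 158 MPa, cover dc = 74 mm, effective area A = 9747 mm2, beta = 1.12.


w = 0.011 * beta * fs * (dc * A)^(1/3) / 1000
= 0.011 * 1.12 * 158 * (74 * 9747)^(1/3) / 1000
= 0.175 mm

0.175


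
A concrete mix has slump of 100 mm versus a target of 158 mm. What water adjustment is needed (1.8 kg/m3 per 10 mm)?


Difference = 158 - 100 = 58 mm
Water adjustment = 58 * 1.8 / 10 = 10.4 kg/m3

10.4


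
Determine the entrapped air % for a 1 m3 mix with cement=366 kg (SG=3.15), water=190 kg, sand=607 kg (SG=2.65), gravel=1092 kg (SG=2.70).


Vol cement = 366 / (3.15 * 1000) = 0.11619 m3
Vol water = 190 / 1000 = 0.19 m3
Vol sand = 607 / (2.65 * 1000) = 0.229057 m3
Vol gravel = 1092 / (2.70 * 1000) = 0.404444 m3
Total solid + water volume = 0.939692 m3
Air = (1 - 0.939692) * 100 = 6.03%

6.03


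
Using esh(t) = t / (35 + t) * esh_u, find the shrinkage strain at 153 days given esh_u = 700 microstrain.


esh(153) = 153 / (35 + 153) * 700
= 153 / 188 * 700
= 569.7 microstrain

569.7


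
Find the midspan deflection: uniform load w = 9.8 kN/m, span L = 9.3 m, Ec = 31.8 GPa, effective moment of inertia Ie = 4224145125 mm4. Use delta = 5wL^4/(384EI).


Convert: L = 9.3 m = 9300 mm, Ec = 31.8 GPa = 31800 MPa
delta = 5 * 9.8 * 9300^4 / (384 * 31800 * 4224145125)
= 7.11 mm

7.11


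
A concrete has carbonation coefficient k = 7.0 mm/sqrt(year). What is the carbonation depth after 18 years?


depth = k * sqrt(t)
= 7.0 * sqrt(18)
= 29.7 mm

29.7


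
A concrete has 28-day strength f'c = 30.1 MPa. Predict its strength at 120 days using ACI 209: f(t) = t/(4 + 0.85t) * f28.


f(120) = 120 / (4 + 0.85 * 120) * 30.1
= 120 / 106.0 * 30.1
= 34.08 MPa

34.08


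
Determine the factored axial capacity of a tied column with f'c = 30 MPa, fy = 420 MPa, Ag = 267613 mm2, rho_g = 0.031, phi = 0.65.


Ast = rho * Ag = 0.031 * 267613 = 8296.003 mm2
phi*Pn = 0.65 * 0.80 * (0.85 * 30 * (267613 - 8296.003) + 420 * 8296.003) / 1000
= 5250.39 kN

5250.39


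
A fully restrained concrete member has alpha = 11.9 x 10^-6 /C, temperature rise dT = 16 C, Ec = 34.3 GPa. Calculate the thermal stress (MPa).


sigma = alpha * dT * Ec
= 11.9e-6 * 16 * 34.3 * 1000
= 6.531 MPa

6.531


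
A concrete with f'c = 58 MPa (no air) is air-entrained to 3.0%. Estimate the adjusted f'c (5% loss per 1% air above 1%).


Strength loss = (3.0 - 1) * 5 = 10.0%
f'c = 58 * (1 - 10.0/100)
= 52.2 MPa

52.2


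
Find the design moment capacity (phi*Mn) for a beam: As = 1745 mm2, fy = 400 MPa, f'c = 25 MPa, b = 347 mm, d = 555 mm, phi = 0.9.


a = As * fy / (0.85 * f'c * b)
= 1745 * 400 / (0.85 * 25 * 347)
= 94.6601 mm
Mn = As * fy * (d - a/2) / 10^6
= 354.3536 kN-m
phi*Mn = 0.9 * 354.3536 = 318.92 kN-m

318.92


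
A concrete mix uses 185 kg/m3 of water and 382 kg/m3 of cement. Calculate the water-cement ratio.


w/c = water / cement
w/c = 185 / 382 = 0.484

0.484


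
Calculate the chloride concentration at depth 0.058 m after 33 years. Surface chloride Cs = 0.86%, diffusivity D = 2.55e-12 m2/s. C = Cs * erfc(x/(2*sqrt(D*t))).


t_seconds = 33 * 365.25 * 24 * 3600 = 1041400800.0 s
arg = 0.058 / (2 * sqrt(2.55e-12 * 1041400800.0))
= 0.5628
erfc(0.5628) = 0.4261
C = 0.86 * 0.4261 = 0.3665%

0.3665


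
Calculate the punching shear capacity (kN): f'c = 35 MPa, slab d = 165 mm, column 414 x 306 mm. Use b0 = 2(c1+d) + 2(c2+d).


b0 = 2*(414 + 165) + 2*(306 + 165) = 2100 mm
Vc = 0.33 * sqrt(35) * 2100 * 165 / 1000
= 676.47 kN

676.47


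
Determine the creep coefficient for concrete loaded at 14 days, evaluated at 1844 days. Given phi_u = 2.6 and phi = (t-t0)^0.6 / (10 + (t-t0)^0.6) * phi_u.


dt = 1844 - 14 = 1830
phi = 1830^0.6 / (10 + 1830^0.6) * 2.6
= 2.342

2.342


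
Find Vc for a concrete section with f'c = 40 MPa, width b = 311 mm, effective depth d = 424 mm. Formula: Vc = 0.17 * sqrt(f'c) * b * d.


Vc = 0.17 * sqrt(40) * 311 * 424 / 1000
= 141.78 kN

141.78


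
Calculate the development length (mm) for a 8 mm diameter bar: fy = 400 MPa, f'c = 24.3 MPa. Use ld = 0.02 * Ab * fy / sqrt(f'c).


Ab = pi * 8^2 / 4 = 50.265 mm2
ld = 0.02 * 50.265 * 400 / sqrt(24.3)
= 81.6 mm

81.6


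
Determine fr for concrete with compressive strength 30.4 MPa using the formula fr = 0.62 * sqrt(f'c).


fr = 0.62 * sqrt(30.4)
= 3.418 MPa

3.418


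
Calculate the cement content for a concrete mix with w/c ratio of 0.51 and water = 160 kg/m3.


Cement = water / (w/c)
= 160 / 0.51
= 313.7 kg/m3

313.7


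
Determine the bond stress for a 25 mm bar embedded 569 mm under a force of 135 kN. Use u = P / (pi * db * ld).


u = P / (pi * db * ld)
= 135 * 1000 / (pi * 25 * 569)
= 3.021 MPa

3.021


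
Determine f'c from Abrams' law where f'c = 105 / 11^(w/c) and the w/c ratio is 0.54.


f'c = 105 / 11^0.54
= 105 / 3.65
= 28.76 MPa

28.76


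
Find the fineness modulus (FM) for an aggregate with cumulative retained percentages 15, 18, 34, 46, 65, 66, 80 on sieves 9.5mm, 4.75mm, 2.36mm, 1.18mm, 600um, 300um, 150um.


FM = sum(cumulative % retained) / 100
= 324 / 100
= 3.24

3.24


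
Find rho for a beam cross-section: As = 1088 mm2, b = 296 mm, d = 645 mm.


rho = As / (b * d)
= 1088 / (296 * 645)
= 0.0057

0.0057


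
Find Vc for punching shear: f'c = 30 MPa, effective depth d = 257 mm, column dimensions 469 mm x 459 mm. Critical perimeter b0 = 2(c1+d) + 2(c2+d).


b0 = 2*(469 + 257) + 2*(459 + 257) = 2884 mm
Vc = 0.33 * sqrt(30) * 2884 * 257 / 1000
= 1339.69 kN

1339.69


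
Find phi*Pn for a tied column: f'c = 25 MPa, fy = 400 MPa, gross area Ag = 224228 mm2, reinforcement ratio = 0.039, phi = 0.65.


Ast = rho * Ag = 0.039 * 224228 = 8744.892 mm2
phi*Pn = 0.65 * 0.80 * (0.85 * 25 * (224228 - 8744.892) + 400 * 8744.892) / 1000
= 4200.03 kN

4200.03


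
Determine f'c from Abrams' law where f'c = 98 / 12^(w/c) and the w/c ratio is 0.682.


f'c = 98 / 12^0.682
= 98 / 5.445
= 18.0 MPa

18.0


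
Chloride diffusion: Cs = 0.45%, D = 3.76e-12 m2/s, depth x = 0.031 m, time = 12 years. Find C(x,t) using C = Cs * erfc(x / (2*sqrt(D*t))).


t_seconds = 12 * 365.25 * 24 * 3600 = 378691200.0 s
arg = 0.031 / (2 * sqrt(3.76e-12 * 378691200.0))
= 0.4108
erfc(0.4108) = 0.5613
C = 0.45 * 0.5613 = 0.2526%

0.2526


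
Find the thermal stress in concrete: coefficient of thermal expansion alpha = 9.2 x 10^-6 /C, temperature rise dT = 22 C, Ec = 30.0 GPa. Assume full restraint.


sigma = alpha * dT * Ec
= 9.2e-6 * 22 * 30.0 * 1000
= 6.072 MPa

6.072


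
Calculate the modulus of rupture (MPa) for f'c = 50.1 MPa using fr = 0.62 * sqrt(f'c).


fr = 0.62 * sqrt(50.1)
= 4.388 MPa

4.388


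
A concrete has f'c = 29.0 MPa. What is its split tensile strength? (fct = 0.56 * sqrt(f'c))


fct = 0.56 * sqrt(29.0)
= 0.56 * 5.385
= 3.016 MPa

3.016


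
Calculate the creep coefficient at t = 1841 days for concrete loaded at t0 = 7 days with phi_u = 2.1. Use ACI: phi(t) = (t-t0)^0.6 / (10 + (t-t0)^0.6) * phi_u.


dt = 1841 - 7 = 1834
phi = 1834^0.6 / (10 + 1834^0.6) * 2.1
= 1.892

1.892


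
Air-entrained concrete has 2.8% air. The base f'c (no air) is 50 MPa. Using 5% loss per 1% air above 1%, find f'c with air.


Strength loss = (2.8 - 1) * 5 = 9.0%
f'c = 50 * (1 - 9.0/100)
= 45.5 MPa

45.5


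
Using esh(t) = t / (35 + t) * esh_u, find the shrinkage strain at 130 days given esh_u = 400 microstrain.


esh(130) = 130 / (35 + 130) * 400
= 130 / 165 * 400
= 315.2 microstrain

315.2


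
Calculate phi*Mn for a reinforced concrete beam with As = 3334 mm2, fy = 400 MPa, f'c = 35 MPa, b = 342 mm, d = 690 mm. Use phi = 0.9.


a = As * fy / (0.85 * f'c * b)
= 3334 * 400 / (0.85 * 35 * 342)
= 131.0728 mm
Mn = As * fy * (d - a/2) / 10^6
= 832.7847 kN-m
phi*Mn = 0.9 * 832.7847 = 749.51 kN-m

749.51


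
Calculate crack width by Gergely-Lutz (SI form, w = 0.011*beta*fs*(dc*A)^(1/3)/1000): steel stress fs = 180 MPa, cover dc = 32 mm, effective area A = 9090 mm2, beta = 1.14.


w = 0.011 * beta * fs * (dc * A)^(1/3) / 1000
= 0.011 * 1.14 * 180 * (32 * 9090)^(1/3) / 1000
= 0.15 mm

0.15


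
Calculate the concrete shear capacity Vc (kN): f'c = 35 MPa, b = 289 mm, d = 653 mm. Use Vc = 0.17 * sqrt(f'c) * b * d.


Vc = 0.17 * sqrt(35) * 289 * 653 / 1000
= 189.8 kN

189.8


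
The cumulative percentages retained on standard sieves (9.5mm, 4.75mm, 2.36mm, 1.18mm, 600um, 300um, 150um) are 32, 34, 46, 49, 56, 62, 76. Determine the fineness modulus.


FM = sum(cumulative % retained) / 100
= 355 / 100
= 3.55

3.55


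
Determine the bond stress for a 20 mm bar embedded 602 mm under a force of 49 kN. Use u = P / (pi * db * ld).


u = P / (pi * db * ld)
= 49 * 1000 / (pi * 20 * 602)
= 1.295 MPa

1.295


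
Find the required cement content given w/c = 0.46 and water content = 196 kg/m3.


Cement = water / (w/c)
= 196 / 0.46
= 426.1 kg/m3

426.1


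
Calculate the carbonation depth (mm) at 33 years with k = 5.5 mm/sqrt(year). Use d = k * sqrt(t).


depth = k * sqrt(t)
= 5.5 * sqrt(33)
= 31.6 mm

31.6


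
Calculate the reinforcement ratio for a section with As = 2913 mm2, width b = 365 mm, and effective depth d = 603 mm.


rho = As / (b * d)
= 2913 / (365 * 603)
= 0.0132

0.0132


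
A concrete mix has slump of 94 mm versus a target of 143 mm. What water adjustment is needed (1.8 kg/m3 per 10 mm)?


Difference = 143 - 94 = 49 mm
Water adjustment = 49 * 1.8 / 10 = 8.8 kg/m3

8.8


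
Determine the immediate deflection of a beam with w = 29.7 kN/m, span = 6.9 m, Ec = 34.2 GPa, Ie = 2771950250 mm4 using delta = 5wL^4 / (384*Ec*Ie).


Convert: L = 6.9 m = 6900 mm, Ec = 34.2 GPa = 34200 MPa
delta = 5 * 29.7 * 6900^4 / (384 * 34200 * 2771950250)
= 9.25 mm

9.25


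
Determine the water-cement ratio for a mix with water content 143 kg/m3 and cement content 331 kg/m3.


w/c = water / cement
w/c = 143 / 331 = 0.432

0.432


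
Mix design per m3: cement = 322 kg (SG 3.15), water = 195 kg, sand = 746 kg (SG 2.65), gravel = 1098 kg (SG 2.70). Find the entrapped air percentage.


Vol cement = 322 / (3.15 * 1000) = 0.102222 m3
Vol water = 195 / 1000 = 0.195 m3
Vol sand = 746 / (2.65 * 1000) = 0.281509 m3
Vol gravel = 1098 / (2.70 * 1000) = 0.406667 m3
Total solid + water volume = 0.985398 m3
Air = (1 - 0.985398) * 100 = 1.46%

1.46


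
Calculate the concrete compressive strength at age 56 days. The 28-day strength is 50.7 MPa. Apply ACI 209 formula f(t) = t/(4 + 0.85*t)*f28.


f(56) = 56 / (4 + 0.85 * 56) * 50.7
= 56 / 51.6 * 50.7
= 55.02 MPa

55.02


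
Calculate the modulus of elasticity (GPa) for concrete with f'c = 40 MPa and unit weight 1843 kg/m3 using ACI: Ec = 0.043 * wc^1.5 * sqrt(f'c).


Ec = 0.043 * 1843^1.5 * sqrt(40) / 1000
= 21.52 GPa

21.52


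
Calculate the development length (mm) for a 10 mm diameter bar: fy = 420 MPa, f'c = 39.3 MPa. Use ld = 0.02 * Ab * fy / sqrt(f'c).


Ab = pi * 10^2 / 4 = 78.54 mm2
ld = 0.02 * 78.54 * 420 / sqrt(39.3)
= 105.2 mm

105.2


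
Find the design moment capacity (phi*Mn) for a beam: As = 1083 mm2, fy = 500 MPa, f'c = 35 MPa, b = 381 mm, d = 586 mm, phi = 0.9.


a = As * fy / (0.85 * f'c * b)
= 1083 * 500 / (0.85 * 35 * 381)
= 47.7734 mm
Mn = As * fy * (d - a/2) / 10^6
= 304.3843 kN-m
phi*Mn = 0.9 * 304.3843 = 273.95 kN-m

273.95


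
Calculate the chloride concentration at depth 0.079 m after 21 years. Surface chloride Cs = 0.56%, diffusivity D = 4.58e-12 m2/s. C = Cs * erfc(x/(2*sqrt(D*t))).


t_seconds = 21 * 365.25 * 24 * 3600 = 662709600.0 s
arg = 0.079 / (2 * sqrt(4.58e-12 * 662709600.0))
= 0.717
erfc(0.717) = 0.3106
C = 0.56 * 0.3106 = 0.1739%

0.1739


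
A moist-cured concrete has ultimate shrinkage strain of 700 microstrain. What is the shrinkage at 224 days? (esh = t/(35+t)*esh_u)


esh(224) = 224 / (35 + 224) * 700
= 224 / 259 * 700
= 605.4 microstrain

605.4


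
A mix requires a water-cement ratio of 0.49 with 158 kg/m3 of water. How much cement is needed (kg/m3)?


Cement = water / (w/c)
= 158 / 0.49
= 322.4 kg/m3

322.4


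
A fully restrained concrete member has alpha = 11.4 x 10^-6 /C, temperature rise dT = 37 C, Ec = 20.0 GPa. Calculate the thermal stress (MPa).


sigma = alpha * dT * Ec
= 11.4e-6 * 37 * 20.0 * 1000
= 8.436 MPa

8.436


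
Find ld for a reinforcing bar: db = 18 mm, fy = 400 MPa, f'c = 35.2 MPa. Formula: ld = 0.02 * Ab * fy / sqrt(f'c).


Ab = pi * 18^2 / 4 = 254.469 mm2
ld = 0.02 * 254.469 * 400 / sqrt(35.2)
= 343.1 mm

343.1


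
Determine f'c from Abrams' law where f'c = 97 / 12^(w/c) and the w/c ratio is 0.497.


f'c = 97 / 12^0.497
= 97 / 3.438
= 28.21 MPa

28.21


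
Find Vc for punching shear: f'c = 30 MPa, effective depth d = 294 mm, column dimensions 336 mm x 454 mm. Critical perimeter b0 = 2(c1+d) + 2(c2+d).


b0 = 2*(336 + 294) + 2*(454 + 294) = 2756 mm
Vc = 0.33 * sqrt(30) * 2756 * 294 / 1000
= 1464.54 kN

1464.54


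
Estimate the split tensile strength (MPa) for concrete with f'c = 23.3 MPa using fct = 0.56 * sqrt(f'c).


fct = 0.56 * sqrt(23.3)
= 0.56 * 4.827
= 2.703 MPa

2.703


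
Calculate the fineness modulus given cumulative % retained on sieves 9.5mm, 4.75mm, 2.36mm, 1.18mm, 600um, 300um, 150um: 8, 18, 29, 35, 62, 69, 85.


FM = sum(cumulative % retained) / 100
= 306 / 100
= 3.06

3.06


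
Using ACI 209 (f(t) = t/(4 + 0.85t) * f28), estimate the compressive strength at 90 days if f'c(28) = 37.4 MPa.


f(90) = 90 / (4 + 0.85 * 90) * 37.4
= 90 / 80.5 * 37.4
= 41.81 MPa

41.81


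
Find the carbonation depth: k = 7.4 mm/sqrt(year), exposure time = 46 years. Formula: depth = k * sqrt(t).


depth = k * sqrt(t)
= 7.4 * sqrt(46)
= 50.19 mm

50.19


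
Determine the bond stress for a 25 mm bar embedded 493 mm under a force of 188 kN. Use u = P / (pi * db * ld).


u = P / (pi * db * ld)
= 188 * 1000 / (pi * 25 * 493)
= 4.855 MPa

4.855


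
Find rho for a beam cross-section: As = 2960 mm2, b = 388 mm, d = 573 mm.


rho = As / (b * d)
= 2960 / (388 * 573)
= 0.0133

0.0133


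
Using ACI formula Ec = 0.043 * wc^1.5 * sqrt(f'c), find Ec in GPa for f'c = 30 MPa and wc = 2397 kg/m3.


Ec = 0.043 * 2397^1.5 * sqrt(30) / 1000
= 27.64 GPa

27.64


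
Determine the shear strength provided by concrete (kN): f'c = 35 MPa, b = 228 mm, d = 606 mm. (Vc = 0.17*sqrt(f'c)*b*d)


Vc = 0.17 * sqrt(35) * 228 * 606 / 1000
= 138.96 kN

138.96


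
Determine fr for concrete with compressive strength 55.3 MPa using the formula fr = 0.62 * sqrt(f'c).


fr = 0.62 * sqrt(55.3)
= 4.611 MPa

4.611


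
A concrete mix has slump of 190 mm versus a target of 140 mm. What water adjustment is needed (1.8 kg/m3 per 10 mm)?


Difference = 140 - 190 = -50 mm
Water adjustment = -50 * 1.8 / 10 = -9.0 kg/m3

-9.0


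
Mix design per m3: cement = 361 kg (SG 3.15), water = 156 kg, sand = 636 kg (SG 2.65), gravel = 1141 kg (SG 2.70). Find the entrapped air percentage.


Vol cement = 361 / (3.15 * 1000) = 0.114603 m3
Vol water = 156 / 1000 = 0.156 m3
Vol sand = 636 / (2.65 * 1000) = 0.24 m3
Vol gravel = 1141 / (2.70 * 1000) = 0.422593 m3
Total solid + water volume = 0.933196 m3
Air = (1 - 0.933196) * 100 = 6.68%

6.68


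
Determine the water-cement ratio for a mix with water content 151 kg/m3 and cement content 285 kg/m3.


w/c = water / cement
w/c = 151 / 285 = 0.53

0.53


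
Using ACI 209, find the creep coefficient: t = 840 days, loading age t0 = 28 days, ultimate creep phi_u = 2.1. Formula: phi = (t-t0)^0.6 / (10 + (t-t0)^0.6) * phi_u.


dt = 840 - 28 = 812
phi = 812^0.6 / (10 + 812^0.6) * 2.1
= 1.78

1.78


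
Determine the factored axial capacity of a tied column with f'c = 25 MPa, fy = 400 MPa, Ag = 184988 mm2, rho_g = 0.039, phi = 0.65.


Ast = rho * Ag = 0.039 * 184988 = 7214.532 mm2
phi*Pn = 0.65 * 0.80 * (0.85 * 25 * (184988 - 7214.532) + 400 * 7214.532) / 1000
= 3465.02 kN

3465.02


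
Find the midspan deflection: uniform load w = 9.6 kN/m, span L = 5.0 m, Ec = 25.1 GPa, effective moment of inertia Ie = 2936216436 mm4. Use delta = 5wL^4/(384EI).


Convert: L = 5.0 m = 5000 mm, Ec = 25.1 GPa = 25100 MPa
delta = 5 * 9.6 * 5000^4 / (384 * 25100 * 2936216436)
= 1.06 mm

1.06


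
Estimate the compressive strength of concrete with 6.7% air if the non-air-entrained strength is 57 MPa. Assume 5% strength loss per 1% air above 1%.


Strength loss = (6.7 - 1) * 5 = 28.5%
f'c = 57 * (1 - 28.5/100)
= 40.76 MPa

40.76


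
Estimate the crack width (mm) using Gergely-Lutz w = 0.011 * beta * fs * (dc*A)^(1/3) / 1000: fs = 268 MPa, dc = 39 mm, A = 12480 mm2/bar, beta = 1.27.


w = 0.011 * beta * fs * (dc * A)^(1/3) / 1000
= 0.011 * 1.27 * 268 * (39 * 12480)^(1/3) / 1000
= 0.295 mm

0.295


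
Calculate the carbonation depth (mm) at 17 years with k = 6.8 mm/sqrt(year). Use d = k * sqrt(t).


depth = k * sqrt(t)
= 6.8 * sqrt(17)
= 28.04 mm

28.04


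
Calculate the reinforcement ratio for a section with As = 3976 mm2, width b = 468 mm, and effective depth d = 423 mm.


rho = As / (b * d)
= 3976 / (468 * 423)
= 0.0201

0.0201


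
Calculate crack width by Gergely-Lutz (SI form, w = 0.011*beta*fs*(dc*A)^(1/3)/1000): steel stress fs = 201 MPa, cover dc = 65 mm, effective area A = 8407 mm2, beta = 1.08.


w = 0.011 * beta * fs * (dc * A)^(1/3) / 1000
= 0.011 * 1.08 * 201 * (65 * 8407)^(1/3) / 1000
= 0.195 mm

0.195


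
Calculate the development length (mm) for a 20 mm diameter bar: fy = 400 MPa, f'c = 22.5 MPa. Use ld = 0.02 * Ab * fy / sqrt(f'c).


Ab = pi * 20^2 / 4 = 314.159 mm2
ld = 0.02 * 314.159 * 400 / sqrt(22.5)
= 529.8 mm

529.8


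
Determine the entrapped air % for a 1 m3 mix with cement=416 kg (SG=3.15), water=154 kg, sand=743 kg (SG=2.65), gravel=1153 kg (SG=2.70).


Vol cement = 416 / (3.15 * 1000) = 0.132063 m3
Vol water = 154 / 1000 = 0.154 m3
Vol sand = 743 / (2.65 * 1000) = 0.280377 m3
Vol gravel = 1153 / (2.70 * 1000) = 0.427037 m3
Total solid + water volume = 0.993478 m3
Air = (1 - 0.993478) * 100 = 0.65%

0.65


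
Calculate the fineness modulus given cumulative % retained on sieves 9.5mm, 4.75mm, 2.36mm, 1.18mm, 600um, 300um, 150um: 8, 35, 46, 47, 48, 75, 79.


FM = sum(cumulative % retained) / 100
= 338 / 100
= 3.38

3.38


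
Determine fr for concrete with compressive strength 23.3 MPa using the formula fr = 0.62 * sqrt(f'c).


fr = 0.62 * sqrt(23.3)
= 2.993 MPa

2.993


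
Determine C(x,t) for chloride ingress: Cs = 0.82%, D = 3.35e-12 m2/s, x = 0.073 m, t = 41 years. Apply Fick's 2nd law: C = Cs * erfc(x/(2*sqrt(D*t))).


t_seconds = 41 * 365.25 * 24 * 3600 = 1293861600.0 s
arg = 0.073 / (2 * sqrt(3.35e-12 * 1293861600.0))
= 0.5544
erfc(0.5544) = 0.433
C = 0.82 * 0.433 = 0.3551%

0.3551


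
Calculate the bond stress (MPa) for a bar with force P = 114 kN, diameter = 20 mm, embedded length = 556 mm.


u = P / (pi * db * ld)
= 114 * 1000 / (pi * 20 * 556)
= 3.263 MPa

3.263


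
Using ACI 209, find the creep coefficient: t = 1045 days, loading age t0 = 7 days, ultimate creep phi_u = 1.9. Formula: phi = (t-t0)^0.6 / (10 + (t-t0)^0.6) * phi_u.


dt = 1045 - 7 = 1038
phi = 1038^0.6 / (10 + 1038^0.6) * 1.9
= 1.645

1.645


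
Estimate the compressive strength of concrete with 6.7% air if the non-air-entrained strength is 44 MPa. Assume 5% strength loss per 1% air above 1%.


Strength loss = (6.7 - 1) * 5 = 28.5%
f'c = 44 * (1 - 28.5/100)
= 31.46 MPa

31.46


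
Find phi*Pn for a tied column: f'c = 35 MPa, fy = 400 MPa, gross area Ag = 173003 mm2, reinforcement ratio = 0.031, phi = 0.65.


Ast = rho * Ag = 0.031 * 173003 = 5363.093 mm2
phi*Pn = 0.65 * 0.80 * (0.85 * 35 * (173003 - 5363.093) + 400 * 5363.093) / 1000
= 3708.91 kN

3708.91


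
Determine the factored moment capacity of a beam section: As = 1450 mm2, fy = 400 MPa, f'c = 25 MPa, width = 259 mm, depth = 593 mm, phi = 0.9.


a = As * fy / (0.85 * f'c * b)
= 1450 * 400 / (0.85 * 25 * 259)
= 105.3827 mm
Mn = As * fy * (d - a/2) / 10^6
= 313.379 kN-m
phi*Mn = 0.9 * 313.379 = 282.04 kN-m

282.04


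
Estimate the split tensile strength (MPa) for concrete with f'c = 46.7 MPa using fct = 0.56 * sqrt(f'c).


fct = 0.56 * sqrt(46.7)
= 0.56 * 6.834
= 3.827 MPa

3.827


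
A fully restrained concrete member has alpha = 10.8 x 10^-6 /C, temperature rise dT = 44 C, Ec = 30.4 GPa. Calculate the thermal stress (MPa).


sigma = alpha * dT * Ec
= 10.8e-6 * 44 * 30.4 * 1000
= 14.446 MPa

14.446


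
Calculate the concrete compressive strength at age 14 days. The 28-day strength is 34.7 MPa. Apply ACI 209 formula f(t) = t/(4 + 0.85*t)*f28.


f(14) = 14 / (4 + 0.85 * 14) * 34.7
= 14 / 15.9 * 34.7
= 30.55 MPa

30.55


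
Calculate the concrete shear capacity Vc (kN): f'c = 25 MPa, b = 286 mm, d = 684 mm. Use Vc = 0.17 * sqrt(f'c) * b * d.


Vc = 0.17 * sqrt(25) * 286 * 684 / 1000
= 166.28 kN

166.28


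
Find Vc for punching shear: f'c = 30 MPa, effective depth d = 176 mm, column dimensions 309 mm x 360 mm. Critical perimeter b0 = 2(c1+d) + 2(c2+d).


b0 = 2*(309 + 176) + 2*(360 + 176) = 2042 mm
Vc = 0.33 * sqrt(30) * 2042 * 176 / 1000
= 649.6 kN

649.6


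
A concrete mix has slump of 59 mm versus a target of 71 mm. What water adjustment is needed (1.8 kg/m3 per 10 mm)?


Difference = 71 - 59 = 12 mm
Water adjustment = 12 * 1.8 / 10 = 2.2 kg/m3

2.2


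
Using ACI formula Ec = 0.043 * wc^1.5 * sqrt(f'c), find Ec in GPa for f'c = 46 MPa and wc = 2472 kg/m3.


Ec = 0.043 * 2472^1.5 * sqrt(46) / 1000
= 35.84 GPa

35.84


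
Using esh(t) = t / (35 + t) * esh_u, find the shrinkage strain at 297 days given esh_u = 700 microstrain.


esh(297) = 297 / (35 + 297) * 700
= 297 / 332 * 700
= 626.2 microstrain

626.2


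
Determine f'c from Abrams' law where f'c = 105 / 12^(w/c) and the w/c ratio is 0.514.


f'c = 105 / 12^0.514
= 105 / 3.587
= 29.27 MPa

29.27


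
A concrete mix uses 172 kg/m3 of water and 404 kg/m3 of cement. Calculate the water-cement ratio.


w/c = water / cement
w/c = 172 / 404 = 0.426

0.426


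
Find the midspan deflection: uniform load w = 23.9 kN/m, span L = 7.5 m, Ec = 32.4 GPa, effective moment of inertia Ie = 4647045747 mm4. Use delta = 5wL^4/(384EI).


Convert: L = 7.5 m = 7500 mm, Ec = 32.4 GPa = 32400 MPa
delta = 5 * 23.9 * 7500^4 / (384 * 32400 * 4647045747)
= 6.54 mm

6.54


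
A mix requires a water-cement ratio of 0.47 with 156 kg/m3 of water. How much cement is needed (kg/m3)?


Cement = water / (w/c)
= 156 / 0.47
= 331.9 kg/m3

331.9


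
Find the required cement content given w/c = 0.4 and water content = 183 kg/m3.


Cement = water / (w/c)
= 183 / 0.4
= 457.5 kg/m3

457.5


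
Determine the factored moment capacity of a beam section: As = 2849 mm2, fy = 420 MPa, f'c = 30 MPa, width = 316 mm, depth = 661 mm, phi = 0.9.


a = As * fy / (0.85 * f'c * b)
= 2849 * 420 / (0.85 * 30 * 316)
= 148.4959 mm
Mn = As * fy * (d - a/2) / 10^6
= 702.0958 kN-m
phi*Mn = 0.9 * 702.0958 = 631.89 kN-m

631.89


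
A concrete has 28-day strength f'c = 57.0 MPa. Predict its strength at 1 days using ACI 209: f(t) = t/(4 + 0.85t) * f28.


f(1) = 1 / (4 + 0.85 * 1) * 57.0
= 1 / 4.85 * 57.0
= 11.75 MPa

11.75


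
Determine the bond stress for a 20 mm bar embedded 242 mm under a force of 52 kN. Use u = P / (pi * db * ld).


u = P / (pi * db * ld)
= 52 * 1000 / (pi * 20 * 242)
= 3.42 MPa

3.42


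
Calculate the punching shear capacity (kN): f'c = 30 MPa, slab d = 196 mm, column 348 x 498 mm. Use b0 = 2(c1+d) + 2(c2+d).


b0 = 2*(348 + 196) + 2*(498 + 196) = 2476 mm
Vc = 0.33 * sqrt(30) * 2476 * 196 / 1000
= 877.16 kN

877.16


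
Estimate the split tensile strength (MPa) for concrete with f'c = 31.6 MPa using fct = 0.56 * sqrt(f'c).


fct = 0.56 * sqrt(31.6)
= 0.56 * 5.621
= 3.148 MPa

3.148


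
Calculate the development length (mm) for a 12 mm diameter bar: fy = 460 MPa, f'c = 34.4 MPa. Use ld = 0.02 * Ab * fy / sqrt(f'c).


Ab = pi * 12^2 / 4 = 113.097 mm2
ld = 0.02 * 113.097 * 460 / sqrt(34.4)
= 177.4 mm

177.4


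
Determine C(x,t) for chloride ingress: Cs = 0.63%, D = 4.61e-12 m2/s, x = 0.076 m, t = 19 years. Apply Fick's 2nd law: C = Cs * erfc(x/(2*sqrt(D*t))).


t_seconds = 19 * 365.25 * 24 * 3600 = 599594400.0 s
arg = 0.076 / (2 * sqrt(4.61e-12 * 599594400.0))
= 0.7228
erfc(0.7228) = 0.3067
C = 0.63 * 0.3067 = 0.1932%

0.1932


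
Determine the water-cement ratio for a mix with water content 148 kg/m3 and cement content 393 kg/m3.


w/c = water / cement
w/c = 148 / 393 = 0.377

0.377


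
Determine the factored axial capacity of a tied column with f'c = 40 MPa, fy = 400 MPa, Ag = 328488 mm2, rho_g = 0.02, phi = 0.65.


Ast = rho * Ag = 0.02 * 328488 = 6569.76 mm2
phi*Pn = 0.65 * 0.80 * (0.85 * 40 * (328488 - 6569.76) + 400 * 6569.76) / 1000
= 7058.02 kN

7058.02


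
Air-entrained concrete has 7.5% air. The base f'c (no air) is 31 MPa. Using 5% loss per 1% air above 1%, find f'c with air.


Strength loss = (7.5 - 1) * 5 = 32.5%
f'c = 31 * (1 - 32.5/100)
= 20.93 MPa

20.93


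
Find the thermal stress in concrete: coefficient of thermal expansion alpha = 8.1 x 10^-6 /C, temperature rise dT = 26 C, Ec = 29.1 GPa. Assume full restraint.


sigma = alpha * dT * Ec
= 8.1e-6 * 26 * 29.1 * 1000
= 6.128 MPa

6.128


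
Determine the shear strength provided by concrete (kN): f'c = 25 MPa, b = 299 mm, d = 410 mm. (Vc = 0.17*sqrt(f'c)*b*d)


Vc = 0.17 * sqrt(25) * 299 * 410 / 1000
= 104.2 kN

104.2


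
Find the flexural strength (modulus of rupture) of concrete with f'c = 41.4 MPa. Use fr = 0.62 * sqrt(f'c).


fr = 0.62 * sqrt(41.4)
= 3.989 MPa

3.989


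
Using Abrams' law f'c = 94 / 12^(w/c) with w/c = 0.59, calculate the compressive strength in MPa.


f'c = 94 / 12^0.59
= 94 / 4.332
= 21.7 MPa

21.7


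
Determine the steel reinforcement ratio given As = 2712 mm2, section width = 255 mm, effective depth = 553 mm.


rho = As / (b * d)
= 2712 / (255 * 553)
= 0.0192

0.0192


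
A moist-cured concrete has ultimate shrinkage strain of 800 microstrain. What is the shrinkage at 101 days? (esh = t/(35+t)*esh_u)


esh(101) = 101 / (35 + 101) * 800
= 101 / 136 * 800
= 594.1 microstrain

594.1


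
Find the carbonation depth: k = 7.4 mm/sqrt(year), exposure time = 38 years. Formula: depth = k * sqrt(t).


depth = k * sqrt(t)
= 7.4 * sqrt(38)
= 45.62 mm

45.62


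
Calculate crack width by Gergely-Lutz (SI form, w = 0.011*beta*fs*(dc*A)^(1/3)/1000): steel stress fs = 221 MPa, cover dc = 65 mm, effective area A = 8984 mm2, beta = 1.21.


w = 0.011 * beta * fs * (dc * A)^(1/3) / 1000
= 0.011 * 1.21 * 221 * (65 * 8984)^(1/3) / 1000
= 0.246 mm

0.246


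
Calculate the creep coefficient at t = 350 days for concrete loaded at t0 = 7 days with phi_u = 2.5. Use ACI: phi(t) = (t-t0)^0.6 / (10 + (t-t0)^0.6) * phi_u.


dt = 350 - 7 = 343
phi = 343^0.6 / (10 + 343^0.6) * 2.5
= 1.921

1.921


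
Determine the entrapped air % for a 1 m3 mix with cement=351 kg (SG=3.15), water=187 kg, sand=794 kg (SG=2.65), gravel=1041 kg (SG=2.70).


Vol cement = 351 / (3.15 * 1000) = 0.111429 m3
Vol water = 187 / 1000 = 0.187 m3
Vol sand = 794 / (2.65 * 1000) = 0.299623 m3
Vol gravel = 1041 / (2.70 * 1000) = 0.385556 m3
Total solid + water volume = 0.983607 m3
Air = (1 - 0.983607) * 100 = 1.64%

1.64


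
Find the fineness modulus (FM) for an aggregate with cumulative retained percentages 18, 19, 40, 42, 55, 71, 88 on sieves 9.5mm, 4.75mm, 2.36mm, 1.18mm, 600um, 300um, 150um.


FM = sum(cumulative % retained) / 100
= 333 / 100
= 3.33

3.33


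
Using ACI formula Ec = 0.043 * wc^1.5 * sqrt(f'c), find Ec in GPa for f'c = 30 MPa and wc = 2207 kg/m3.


Ec = 0.043 * 2207^1.5 * sqrt(30) / 1000
= 24.42 GPa

24.42


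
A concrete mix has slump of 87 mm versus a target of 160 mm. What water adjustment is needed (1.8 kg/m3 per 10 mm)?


Difference = 160 - 87 = 73 mm
Water adjustment = 73 * 1.8 / 10 = 13.1 kg/m3

13.1


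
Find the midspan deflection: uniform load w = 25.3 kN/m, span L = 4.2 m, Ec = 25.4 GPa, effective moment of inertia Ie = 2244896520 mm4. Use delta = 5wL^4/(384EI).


Convert: L = 4.2 m = 4200 mm, Ec = 25.4 GPa = 25400 MPa
delta = 5 * 25.3 * 4200^4 / (384 * 25400 * 2244896520)
= 1.8 mm

1.8


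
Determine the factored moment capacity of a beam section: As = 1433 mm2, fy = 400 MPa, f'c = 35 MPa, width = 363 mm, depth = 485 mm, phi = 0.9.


a = As * fy / (0.85 * f'c * b)
= 1433 * 400 / (0.85 * 35 * 363)
= 53.0778 mm
Mn = As * fy * (d - a/2) / 10^6
= 262.7899 kN-m
phi*Mn = 0.9 * 262.7899 = 236.51 kN-m

236.51


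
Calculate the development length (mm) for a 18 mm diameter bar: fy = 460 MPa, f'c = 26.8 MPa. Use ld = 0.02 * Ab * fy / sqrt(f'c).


Ab = pi * 18^2 / 4 = 254.469 mm2
ld = 0.02 * 254.469 * 460 / sqrt(26.8)
= 452.2 mm

452.2


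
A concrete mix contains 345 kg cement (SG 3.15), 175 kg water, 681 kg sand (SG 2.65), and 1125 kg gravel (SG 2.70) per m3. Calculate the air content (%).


Vol cement = 345 / (3.15 * 1000) = 0.109524 m3
Vol water = 175 / 1000 = 0.175 m3
Vol sand = 681 / (2.65 * 1000) = 0.256981 m3
Vol gravel = 1125 / (2.70 * 1000) = 0.416667 m3
Total solid + water volume = 0.958172 m3
Air = (1 - 0.958172) * 100 = 4.18%

4.18


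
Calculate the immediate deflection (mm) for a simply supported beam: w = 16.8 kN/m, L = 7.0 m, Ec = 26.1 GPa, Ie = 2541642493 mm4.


Convert: L = 7.0 m = 7000 mm, Ec = 26.1 GPa = 26100 MPa
delta = 5 * 16.8 * 7000^4 / (384 * 26100 * 2541642493)
= 7.92 mm

7.92


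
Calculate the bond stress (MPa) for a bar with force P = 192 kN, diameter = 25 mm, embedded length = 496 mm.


u = P / (pi * db * ld)
= 192 * 1000 / (pi * 25 * 496)
= 4.929 MPa

4.929


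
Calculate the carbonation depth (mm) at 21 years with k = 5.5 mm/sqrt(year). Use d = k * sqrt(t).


depth = k * sqrt(t)
= 5.5 * sqrt(21)
= 25.2 mm

25.2


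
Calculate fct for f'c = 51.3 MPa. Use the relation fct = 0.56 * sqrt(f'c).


fct = 0.56 * sqrt(51.3)
= 0.56 * 7.162
= 4.011 MPa

4.011


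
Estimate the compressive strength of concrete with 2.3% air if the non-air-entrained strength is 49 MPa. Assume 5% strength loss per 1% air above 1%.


Strength loss = (2.3 - 1) * 5 = 6.5%
f'c = 49 * (1 - 6.5/100)
= 45.82 MPa

45.82


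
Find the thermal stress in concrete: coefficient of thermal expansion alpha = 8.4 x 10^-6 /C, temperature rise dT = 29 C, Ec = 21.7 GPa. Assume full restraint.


sigma = alpha * dT * Ec
= 8.4e-6 * 29 * 21.7 * 1000
= 5.286 MPa

5.286


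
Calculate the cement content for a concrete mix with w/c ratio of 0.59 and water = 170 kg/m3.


Cement = water / (w/c)
= 170 / 0.59
= 288.1 kg/m3

288.1


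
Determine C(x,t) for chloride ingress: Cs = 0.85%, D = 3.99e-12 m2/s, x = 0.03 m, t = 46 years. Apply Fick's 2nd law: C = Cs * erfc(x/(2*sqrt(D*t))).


t_seconds = 46 * 365.25 * 24 * 3600 = 1451649600.0 s
arg = 0.03 / (2 * sqrt(3.99e-12 * 1451649600.0))
= 0.1971
erfc(0.1971) = 0.7804
C = 0.85 * 0.7804 = 0.6634%

0.6634


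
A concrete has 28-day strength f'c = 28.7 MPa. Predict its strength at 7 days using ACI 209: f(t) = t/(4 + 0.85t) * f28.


f(7) = 7 / (4 + 0.85 * 7) * 28.7
= 7 / 9.95 * 28.7
= 20.19 MPa

20.19


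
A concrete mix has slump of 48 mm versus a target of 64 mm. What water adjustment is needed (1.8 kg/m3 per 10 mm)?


Difference = 64 - 48 = 16 mm
Water adjustment = 16 * 1.8 / 10 = 2.9 kg/m3

2.9


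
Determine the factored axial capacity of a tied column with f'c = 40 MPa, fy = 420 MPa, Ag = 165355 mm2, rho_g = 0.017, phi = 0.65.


Ast = rho * Ag = 0.017 * 165355 = 2811.035 mm2
phi*Pn = 0.65 * 0.80 * (0.85 * 40 * (165355 - 2811.035) + 420 * 2811.035) / 1000
= 3487.71 kN

3487.71


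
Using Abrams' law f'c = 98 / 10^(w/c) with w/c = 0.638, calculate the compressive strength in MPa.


f'c = 98 / 10^0.638
= 98 / 4.345
= 22.55 MPa

22.55


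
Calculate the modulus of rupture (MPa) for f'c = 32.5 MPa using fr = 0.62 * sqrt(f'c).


fr = 0.62 * sqrt(32.5)
= 3.535 MPa

3.535


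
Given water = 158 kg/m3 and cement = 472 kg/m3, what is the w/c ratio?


w/c = water / cement
w/c = 158 / 472 = 0.335

0.335


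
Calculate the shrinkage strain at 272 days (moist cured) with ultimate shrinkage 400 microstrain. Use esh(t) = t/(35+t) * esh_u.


esh(272) = 272 / (35 + 272) * 400
= 272 / 307 * 400
= 354.4 microstrain

354.4


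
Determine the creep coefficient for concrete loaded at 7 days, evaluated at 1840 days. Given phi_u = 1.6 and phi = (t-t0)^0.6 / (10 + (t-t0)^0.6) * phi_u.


dt = 1840 - 7 = 1833
phi = 1833^0.6 / (10 + 1833^0.6) * 1.6
= 1.441

1.441


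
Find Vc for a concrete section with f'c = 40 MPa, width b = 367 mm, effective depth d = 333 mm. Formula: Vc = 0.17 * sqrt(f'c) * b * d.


Vc = 0.17 * sqrt(40) * 367 * 333 / 1000
= 131.4 kN

131.4


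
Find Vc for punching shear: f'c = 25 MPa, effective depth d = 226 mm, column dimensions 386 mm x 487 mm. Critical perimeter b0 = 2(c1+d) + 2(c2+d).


b0 = 2*(386 + 226) + 2*(487 + 226) = 2650 mm
Vc = 0.33 * sqrt(25) * 2650 * 226 / 1000
= 988.18 kN

988.18


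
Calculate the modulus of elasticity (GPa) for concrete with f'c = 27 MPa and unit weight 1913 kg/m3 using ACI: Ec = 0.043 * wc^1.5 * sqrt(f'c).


Ec = 0.043 * 1913^1.5 * sqrt(27) / 1000
= 18.69 GPa

18.69


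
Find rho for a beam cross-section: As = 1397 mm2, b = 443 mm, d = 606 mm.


rho = As / (b * d)
= 1397 / (443 * 606)
= 0.0052

0.0052


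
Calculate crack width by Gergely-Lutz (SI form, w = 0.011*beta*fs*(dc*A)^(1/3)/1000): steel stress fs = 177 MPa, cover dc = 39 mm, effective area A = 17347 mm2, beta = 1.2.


w = 0.011 * beta * fs * (dc * A)^(1/3) / 1000
= 0.011 * 1.2 * 177 * (39 * 17347)^(1/3) / 1000
= 0.205 mm

0.205


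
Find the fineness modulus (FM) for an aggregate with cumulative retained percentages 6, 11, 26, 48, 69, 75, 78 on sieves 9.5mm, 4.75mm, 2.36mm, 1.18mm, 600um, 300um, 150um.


FM = sum(cumulative % retained) / 100
= 313 / 100
= 3.13

3.13


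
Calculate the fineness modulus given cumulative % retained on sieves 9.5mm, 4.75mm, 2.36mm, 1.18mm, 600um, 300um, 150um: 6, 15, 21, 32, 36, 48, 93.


FM = sum(cumulative % retained) / 100
= 251 / 100
= 2.51

2.51


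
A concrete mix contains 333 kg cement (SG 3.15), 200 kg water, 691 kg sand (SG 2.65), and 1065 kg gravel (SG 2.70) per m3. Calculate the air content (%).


Vol cement = 333 / (3.15 * 1000) = 0.105714 m3
Vol water = 200 / 1000 = 0.2 m3
Vol sand = 691 / (2.65 * 1000) = 0.260755 m3
Vol gravel = 1065 / (2.70 * 1000) = 0.394444 m3
Total solid + water volume = 0.960913 m3
Air = (1 - 0.960913) * 100 = 3.91%

3.91


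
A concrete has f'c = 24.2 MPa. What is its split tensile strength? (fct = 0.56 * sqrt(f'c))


fct = 0.56 * sqrt(24.2)
= 0.56 * 4.919
= 2.755 MPa

2.755


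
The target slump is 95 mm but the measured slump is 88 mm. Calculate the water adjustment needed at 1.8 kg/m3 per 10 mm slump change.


Difference = 95 - 88 = 7 mm
Water adjustment = 7 * 1.8 / 10 = 1.3 kg/m3

1.3


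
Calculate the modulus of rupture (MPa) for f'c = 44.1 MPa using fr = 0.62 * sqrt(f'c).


fr = 0.62 * sqrt(44.1)
= 4.117 MPa

4.117


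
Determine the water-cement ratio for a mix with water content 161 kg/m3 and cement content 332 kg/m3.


w/c = water / cement
w/c = 161 / 332 = 0.485

0.485


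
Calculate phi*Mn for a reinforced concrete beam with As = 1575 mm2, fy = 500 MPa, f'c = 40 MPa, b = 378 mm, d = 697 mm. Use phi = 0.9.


a = As * fy / (0.85 * f'c * b)
= 1575 * 500 / (0.85 * 40 * 378)
= 61.2745 mm
Mn = As * fy * (d - a/2) / 10^6
= 524.7607 kN-m
phi*Mn = 0.9 * 524.7607 = 472.28 kN-m

472.28


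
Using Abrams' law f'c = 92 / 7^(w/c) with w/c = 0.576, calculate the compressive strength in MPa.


f'c = 92 / 7^0.576
= 92 / 3.067
= 29.99 MPa

29.99


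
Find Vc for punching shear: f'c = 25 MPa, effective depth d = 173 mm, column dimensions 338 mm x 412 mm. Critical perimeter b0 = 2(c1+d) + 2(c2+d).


b0 = 2*(338 + 173) + 2*(412 + 173) = 2192 mm
Vc = 0.33 * sqrt(25) * 2192 * 173 / 1000
= 625.71 kN

625.71


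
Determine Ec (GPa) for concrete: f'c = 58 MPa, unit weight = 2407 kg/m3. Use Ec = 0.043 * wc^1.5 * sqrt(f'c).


Ec = 0.043 * 2407^1.5 * sqrt(58) / 1000
= 38.67 GPa

38.67


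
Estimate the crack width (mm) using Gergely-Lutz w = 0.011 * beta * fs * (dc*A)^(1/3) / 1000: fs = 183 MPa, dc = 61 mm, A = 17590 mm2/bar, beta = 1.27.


w = 0.011 * beta * fs * (dc * A)^(1/3) / 1000
= 0.011 * 1.27 * 183 * (61 * 17590)^(1/3) / 1000
= 0.262 mm

0.262


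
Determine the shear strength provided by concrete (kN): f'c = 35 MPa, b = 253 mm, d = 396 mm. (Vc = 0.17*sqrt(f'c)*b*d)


Vc = 0.17 * sqrt(35) * 253 * 396 / 1000
= 100.76 kN

100.76


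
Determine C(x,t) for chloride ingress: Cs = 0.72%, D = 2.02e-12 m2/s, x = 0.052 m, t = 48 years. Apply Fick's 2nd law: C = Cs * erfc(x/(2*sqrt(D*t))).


t_seconds = 48 * 365.25 * 24 * 3600 = 1514764800.0 s
arg = 0.052 / (2 * sqrt(2.02e-12 * 1514764800.0))
= 0.47
erfc(0.47) = 0.5062
C = 0.72 * 0.5062 = 0.3645%

0.3645


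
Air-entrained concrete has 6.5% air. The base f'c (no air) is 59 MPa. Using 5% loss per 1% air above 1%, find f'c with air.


Strength loss = (6.5 - 1) * 5 = 27.5%
f'c = 59 * (1 - 27.5/100)
= 42.77 MPa

42.77
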